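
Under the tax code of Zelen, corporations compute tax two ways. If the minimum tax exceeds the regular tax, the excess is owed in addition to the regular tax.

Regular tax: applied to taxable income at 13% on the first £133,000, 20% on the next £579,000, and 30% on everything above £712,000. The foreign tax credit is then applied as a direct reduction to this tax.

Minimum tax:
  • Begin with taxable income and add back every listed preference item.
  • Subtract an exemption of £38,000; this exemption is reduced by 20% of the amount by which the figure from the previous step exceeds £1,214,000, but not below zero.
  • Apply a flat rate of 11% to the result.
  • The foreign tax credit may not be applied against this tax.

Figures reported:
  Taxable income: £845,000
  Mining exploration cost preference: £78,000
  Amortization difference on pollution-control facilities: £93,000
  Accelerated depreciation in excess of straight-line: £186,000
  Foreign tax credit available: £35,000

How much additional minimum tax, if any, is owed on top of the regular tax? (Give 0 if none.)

Minimum tax:
  Adjusted income: £845,000 + £78,000 + £93,000 + £186,000 = £1,202,000
  Exemption: £1,202,000 ≤ £1,214,000, so full £38,000 applies
  Base: £1,202,000 − £38,000 = £1,164,000
  £1,164,000 × 11% = £128,040

Regular tax:
  £133,000 × 13% = £17,290
  £579,000 × 20% = £115,800
  £133,000 × 30% = £39,900
  → £172,990
  Less foreign tax credit £35,000 → £137,990

£128,040 ≤ £137,990, so no add-on is due.

£0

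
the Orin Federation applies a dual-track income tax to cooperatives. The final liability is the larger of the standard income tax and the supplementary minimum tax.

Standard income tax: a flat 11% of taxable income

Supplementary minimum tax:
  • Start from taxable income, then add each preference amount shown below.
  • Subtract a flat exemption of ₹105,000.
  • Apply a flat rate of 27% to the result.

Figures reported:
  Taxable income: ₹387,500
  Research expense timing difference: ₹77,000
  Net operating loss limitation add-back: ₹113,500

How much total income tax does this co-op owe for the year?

₹127,710

Supplementary minimum tax:
  Adjusted income: ₹387,500 + ₹77,000 + ₹113,500 = ₹578,000
  Less exemption ₹105,000 → base ₹473,000
  ₹473,000 × 27% = ₹127,710

Standard income tax:
  ₹387,500 × 11% = ₹42,625

₹127,710 > ₹42,625, so the supplementary minimum tax is the binding amount.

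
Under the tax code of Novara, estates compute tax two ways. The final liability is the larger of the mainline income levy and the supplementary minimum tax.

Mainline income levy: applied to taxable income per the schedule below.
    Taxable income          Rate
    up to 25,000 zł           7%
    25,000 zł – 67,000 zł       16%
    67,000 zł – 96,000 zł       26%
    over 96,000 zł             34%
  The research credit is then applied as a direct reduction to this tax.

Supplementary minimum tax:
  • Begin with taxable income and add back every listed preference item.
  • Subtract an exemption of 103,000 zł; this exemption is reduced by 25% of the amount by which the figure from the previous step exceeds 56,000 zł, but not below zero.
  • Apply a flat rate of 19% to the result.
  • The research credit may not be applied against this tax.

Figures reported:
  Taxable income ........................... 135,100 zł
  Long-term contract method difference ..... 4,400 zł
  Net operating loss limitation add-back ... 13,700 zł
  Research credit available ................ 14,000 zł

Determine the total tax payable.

15,304 zł

Mainline income levy:
  25,000 zł × 7% = 1,750 zł
  42,000 zł × 16% = 6,720 zł
  29,000 zł × 26% = 7,540 zł
  39,100 zł × 34% = 13,294 zł
  → 29,304 zł
  Less research credit 14,000 zł → 15,304 zł

Supplementary minimum tax:
  Adjusted income: 135,100 zł + 4,400 zł + 13,700 zł = 153,200 zł
  Exemption: 103,000 zł − 25% × (153,200 zł − 56,000 zł) = 103,000 zł − 24,300 zł = 78,700 zł
  Base: 153,200 zł − 78,700 zł = 74,500 zł
  74,500 zł × 19% = 14,155 zł

15,304 zł > 14,155 zł, so the mainline income levy governs.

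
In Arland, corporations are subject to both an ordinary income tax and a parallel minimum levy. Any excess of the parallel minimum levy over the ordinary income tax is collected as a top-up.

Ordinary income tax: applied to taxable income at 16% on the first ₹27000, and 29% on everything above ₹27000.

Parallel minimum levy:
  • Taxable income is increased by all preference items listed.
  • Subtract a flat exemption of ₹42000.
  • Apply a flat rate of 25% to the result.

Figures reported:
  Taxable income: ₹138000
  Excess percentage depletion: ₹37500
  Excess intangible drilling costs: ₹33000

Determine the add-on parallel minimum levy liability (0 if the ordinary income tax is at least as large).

₹5115

Ordinary income tax:
  ₹27000 × 16% = ₹4320
  ₹111000 × 29% = ₹32190
  → ₹36510

Parallel minimum levy:
  Adjusted income: ₹138000 + ₹37500 + ₹33000 = ₹208500
  Less exemption ₹42000 → base ₹166500
  ₹166500 × 25% = ₹41625

Excess of parallel minimum levy over ordinary income tax: ₹41625 − ₹36510 = ₹5115.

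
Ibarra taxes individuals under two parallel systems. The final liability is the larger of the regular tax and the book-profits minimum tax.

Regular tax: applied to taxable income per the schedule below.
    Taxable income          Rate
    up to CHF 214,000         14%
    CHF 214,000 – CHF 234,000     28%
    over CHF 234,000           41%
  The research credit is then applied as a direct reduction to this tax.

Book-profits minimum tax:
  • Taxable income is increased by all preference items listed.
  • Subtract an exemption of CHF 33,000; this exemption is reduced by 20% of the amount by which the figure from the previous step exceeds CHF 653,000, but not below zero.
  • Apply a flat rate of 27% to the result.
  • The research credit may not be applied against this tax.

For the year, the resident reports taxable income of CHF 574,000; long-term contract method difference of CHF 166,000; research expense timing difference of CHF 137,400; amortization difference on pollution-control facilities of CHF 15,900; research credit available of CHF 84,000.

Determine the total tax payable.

Regular tax:
  CHF 214,000 × 14% = CHF 29,960
  CHF 20,000 × 28% = CHF 5,600
  CHF 340,000 × 41% = CHF 139,400
  → CHF 174,960
  Less research credit CHF 84,000 → CHF 90,960

Book-profits minimum tax:
  Adjusted income: CHF 574,000 + CHF 166,000 + CHF 137,400 + CHF 15,900 = CHF 893,300
  Exemption: 20% × (CHF 893,300 − CHF 653,000) = CHF 48,060 ≥ CHF 33,000, so the exemption is fully phased out
  Base: CHF 893,300 − CHF 0 = CHF 893,300
  CHF 893,300 × 27% = CHF 241,191

CHF 241,191 > CHF 90,960, so the book-profits minimum tax is the binding amount.

CHF 241,191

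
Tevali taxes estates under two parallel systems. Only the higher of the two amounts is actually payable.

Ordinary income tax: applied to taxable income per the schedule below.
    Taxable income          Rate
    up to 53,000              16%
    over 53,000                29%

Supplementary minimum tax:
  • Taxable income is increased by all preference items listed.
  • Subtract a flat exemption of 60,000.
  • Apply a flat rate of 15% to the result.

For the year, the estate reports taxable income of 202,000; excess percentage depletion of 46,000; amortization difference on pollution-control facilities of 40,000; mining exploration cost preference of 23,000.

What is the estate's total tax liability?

51,690

Supplementary minimum tax:
  Adjusted income: 202,000 + 46,000 + 40,000 + 23,000 = 311,000
  Less exemption 60,000 → base 251,000
  251,000 × 15% = 37,650

Ordinary income tax:
  53,000 × 16% = 8,480
  149,000 × 29% = 43,210
  → 51,690

51,690 > 37,650, so the ordinary income tax governs.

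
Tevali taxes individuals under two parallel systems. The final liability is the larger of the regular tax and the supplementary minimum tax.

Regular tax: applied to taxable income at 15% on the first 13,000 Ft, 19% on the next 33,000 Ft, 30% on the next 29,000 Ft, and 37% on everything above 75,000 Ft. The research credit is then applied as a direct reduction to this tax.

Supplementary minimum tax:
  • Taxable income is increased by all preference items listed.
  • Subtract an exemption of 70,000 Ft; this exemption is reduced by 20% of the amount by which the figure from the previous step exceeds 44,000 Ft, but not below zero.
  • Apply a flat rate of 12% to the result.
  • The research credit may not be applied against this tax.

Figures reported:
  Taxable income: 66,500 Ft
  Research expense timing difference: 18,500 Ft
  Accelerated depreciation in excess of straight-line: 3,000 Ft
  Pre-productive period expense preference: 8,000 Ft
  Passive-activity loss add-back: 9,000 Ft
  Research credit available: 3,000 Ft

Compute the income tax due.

11,370 Ft

Supplementary minimum tax:
  Adjusted income: 66,500 Ft + 18,500 Ft + 3,000 Ft + 8,000 Ft + 9,000 Ft = 105,000 Ft
  Exemption: 70,000 Ft − 20% × (105,000 Ft − 44,000 Ft) = 70,000 Ft − 12,200 Ft = 57,800 Ft
  Base: 105,000 Ft − 57,800 Ft = 47,200 Ft
  47,200 Ft × 12% = 5,664 Ft

Regular tax:
  13,000 Ft × 15% = 1,950 Ft
  33,000 Ft × 19% = 6,270 Ft
  20,500 Ft × 30% = 6,150 Ft
  → 14,370 Ft
  Less research credit 3,000 Ft → 11,370 Ft

11,370 Ft > 5,664 Ft, so the regular tax governs.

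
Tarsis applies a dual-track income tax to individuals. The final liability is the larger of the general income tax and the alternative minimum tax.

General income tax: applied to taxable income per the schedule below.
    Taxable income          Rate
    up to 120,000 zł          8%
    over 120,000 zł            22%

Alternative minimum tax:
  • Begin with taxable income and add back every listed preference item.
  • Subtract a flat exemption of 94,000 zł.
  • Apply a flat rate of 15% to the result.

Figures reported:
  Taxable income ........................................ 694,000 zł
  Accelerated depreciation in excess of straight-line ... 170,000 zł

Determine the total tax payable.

135,880 zł

Alternative minimum tax:
  Adjusted income: 694,000 zł + 170,000 zł = 864,000 zł
  Less exemption 94,000 zł → base 770,000 zł
  770,000 zł × 15% = 115,500 zł

General income tax:
  120,000 zł × 8% = 9,600 zł
  574,000 zł × 22% = 126,280 zł
  → 135,880 zł

135,880 zł > 115,500 zł, so the general income tax governs.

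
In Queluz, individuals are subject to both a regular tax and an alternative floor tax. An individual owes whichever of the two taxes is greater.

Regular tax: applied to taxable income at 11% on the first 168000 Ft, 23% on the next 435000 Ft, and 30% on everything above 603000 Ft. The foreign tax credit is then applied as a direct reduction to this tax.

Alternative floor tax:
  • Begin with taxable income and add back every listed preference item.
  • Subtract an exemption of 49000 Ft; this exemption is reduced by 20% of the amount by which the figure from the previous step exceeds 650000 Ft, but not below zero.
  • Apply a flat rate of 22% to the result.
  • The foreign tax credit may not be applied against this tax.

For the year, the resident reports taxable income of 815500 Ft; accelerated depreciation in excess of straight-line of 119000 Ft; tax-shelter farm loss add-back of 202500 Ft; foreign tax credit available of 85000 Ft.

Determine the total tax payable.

Alternative floor tax:
  Adjusted income: 815500 Ft + 119000 Ft + 202500 Ft = 1137000 Ft
  Exemption: 20% × (1137000 Ft − 650000 Ft) = 97400 Ft ≥ 49000 Ft, so the exemption is fully phased out
  Base: 1137000 Ft − 0 Ft = 1137000 Ft
  1137000 Ft × 22% = 250140 Ft

Regular tax:
  168000 Ft × 11% = 18480 Ft
  435000 Ft × 23% = 100050 Ft
  212500 Ft × 30% = 63750 Ft
  → 182280 Ft
  Less foreign tax credit 85000 Ft → 97280 Ft

250140 Ft > 97280 Ft, so the alternative floor tax is the binding amount.

250140 Ft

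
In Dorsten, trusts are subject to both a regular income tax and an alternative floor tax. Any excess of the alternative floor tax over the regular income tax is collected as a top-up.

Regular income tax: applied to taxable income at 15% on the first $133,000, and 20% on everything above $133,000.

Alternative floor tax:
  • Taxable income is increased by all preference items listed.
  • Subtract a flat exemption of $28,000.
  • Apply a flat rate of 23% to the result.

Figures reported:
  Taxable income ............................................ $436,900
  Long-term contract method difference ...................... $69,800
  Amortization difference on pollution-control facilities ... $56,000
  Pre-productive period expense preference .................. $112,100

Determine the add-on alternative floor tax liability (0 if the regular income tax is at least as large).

$68,034

Regular income tax:
  $133,000 × 15% = $19,950
  $303,900 × 20% = $60,780
  → $80,730

Alternative floor tax:
  Adjusted income: $436,900 + $69,800 + $56,000 + $112,100 = $674,800
  Less exemption $28,000 → base $646,800
  $646,800 × 23% = $148,764

Excess of alternative floor tax over regular income tax: $148,764 − $80,730 = $68,034.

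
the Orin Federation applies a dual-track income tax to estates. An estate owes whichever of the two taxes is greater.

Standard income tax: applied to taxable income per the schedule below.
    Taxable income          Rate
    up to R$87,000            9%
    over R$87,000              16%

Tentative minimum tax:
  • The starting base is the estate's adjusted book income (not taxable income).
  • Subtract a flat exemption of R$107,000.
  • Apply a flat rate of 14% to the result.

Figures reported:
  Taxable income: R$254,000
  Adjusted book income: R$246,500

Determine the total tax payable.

Tentative minimum tax:
  Base (adjusted book income): R$246,500
  Less exemption R$107,000 → base R$139,500
  R$139,500 × 14% = R$19,530

Standard income tax:
  R$87,000 × 9% = R$7,830
  R$167,000 × 16% = R$26,720
  → R$34,550

R$34,550 > R$19,530, so the standard income tax governs.

R$34,550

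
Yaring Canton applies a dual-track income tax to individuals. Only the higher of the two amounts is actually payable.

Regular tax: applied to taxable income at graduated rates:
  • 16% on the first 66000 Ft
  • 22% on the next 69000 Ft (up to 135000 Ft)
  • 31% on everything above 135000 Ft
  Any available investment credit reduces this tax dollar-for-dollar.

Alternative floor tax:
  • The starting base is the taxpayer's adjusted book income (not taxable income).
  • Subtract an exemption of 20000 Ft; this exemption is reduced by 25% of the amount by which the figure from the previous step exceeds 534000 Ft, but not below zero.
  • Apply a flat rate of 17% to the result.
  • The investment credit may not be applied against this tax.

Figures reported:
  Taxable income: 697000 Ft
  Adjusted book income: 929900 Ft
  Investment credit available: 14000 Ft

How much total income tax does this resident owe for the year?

Regular tax:
  66000 Ft × 16% = 10560 Ft
  69000 Ft × 22% = 15180 Ft
  562000 Ft × 31% = 174220 Ft
  → 199960 Ft
  Less investment credit 14000 Ft → 185960 Ft

Alternative floor tax:
  Base (adjusted book income): 929900 Ft
  Exemption: 25% × (929900 Ft − 534000 Ft) = 98975 Ft ≥ 20000 Ft, so the exemption is fully phased out
  Base: 929900 Ft − 0 Ft = 929900 Ft
  929900 Ft × 17% = 158083 Ft

185960 Ft > 158083 Ft, so the regular tax governs.

185960 Ft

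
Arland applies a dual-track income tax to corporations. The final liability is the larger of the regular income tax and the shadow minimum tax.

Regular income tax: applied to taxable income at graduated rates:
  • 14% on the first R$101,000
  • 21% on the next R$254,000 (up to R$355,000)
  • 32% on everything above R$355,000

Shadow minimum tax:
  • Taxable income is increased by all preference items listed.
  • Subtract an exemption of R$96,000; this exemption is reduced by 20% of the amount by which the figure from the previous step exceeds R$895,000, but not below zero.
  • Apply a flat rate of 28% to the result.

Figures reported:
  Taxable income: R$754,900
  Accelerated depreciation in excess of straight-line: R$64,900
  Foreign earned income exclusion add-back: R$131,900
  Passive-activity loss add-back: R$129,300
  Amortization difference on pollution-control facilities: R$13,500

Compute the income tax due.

Regular income tax:
  R$101,000 × 14% = R$14,140
  R$254,000 × 21% = R$53,340
  R$399,900 × 32% = R$127,968
  → R$195,448

Shadow minimum tax:
  Adjusted income: R$754,900 + R$64,900 + R$131,900 + R$129,300 + R$13,500 = R$1,094,500
  Exemption: R$96,000 − 20% × (R$1,094,500 − R$895,000) = R$96,000 − R$39,900 = R$56,100
  Base: R$1,094,500 − R$56,100 = R$1,038,400
  R$1,038,400 × 28% = R$290,752

R$290,752 > R$195,448, so the shadow minimum tax is the binding amount.

R$290,752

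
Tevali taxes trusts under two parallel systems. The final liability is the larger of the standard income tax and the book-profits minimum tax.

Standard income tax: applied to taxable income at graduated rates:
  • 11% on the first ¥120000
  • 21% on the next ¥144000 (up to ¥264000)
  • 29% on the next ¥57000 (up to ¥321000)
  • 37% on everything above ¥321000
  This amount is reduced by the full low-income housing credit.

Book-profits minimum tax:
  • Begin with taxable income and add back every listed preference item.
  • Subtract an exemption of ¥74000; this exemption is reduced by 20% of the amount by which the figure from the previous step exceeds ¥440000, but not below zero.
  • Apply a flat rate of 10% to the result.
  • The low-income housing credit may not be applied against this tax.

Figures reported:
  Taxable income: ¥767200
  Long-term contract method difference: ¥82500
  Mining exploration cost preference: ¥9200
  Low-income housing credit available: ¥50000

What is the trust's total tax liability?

Standard income tax:
  ¥120000 × 11% = ¥13200
  ¥144000 × 21% = ¥30240
  ¥57000 × 29% = ¥16530
  ¥446200 × 37% = ¥165094
  → ¥225064
  Less low-income housing credit ¥50000 → ¥175064

Book-profits minimum tax:
  Adjusted income: ¥767200 + ¥82500 + ¥9200 = ¥858900
  Exemption: 20% × (¥858900 − ¥440000) = ¥83780 ≥ ¥74000, so the exemption is fully phased out
  Base: ¥858900 − ¥0 = ¥858900
  ¥858900 × 10% = ¥85890

¥175064 > ¥85890, so the standard income tax governs.

¥175064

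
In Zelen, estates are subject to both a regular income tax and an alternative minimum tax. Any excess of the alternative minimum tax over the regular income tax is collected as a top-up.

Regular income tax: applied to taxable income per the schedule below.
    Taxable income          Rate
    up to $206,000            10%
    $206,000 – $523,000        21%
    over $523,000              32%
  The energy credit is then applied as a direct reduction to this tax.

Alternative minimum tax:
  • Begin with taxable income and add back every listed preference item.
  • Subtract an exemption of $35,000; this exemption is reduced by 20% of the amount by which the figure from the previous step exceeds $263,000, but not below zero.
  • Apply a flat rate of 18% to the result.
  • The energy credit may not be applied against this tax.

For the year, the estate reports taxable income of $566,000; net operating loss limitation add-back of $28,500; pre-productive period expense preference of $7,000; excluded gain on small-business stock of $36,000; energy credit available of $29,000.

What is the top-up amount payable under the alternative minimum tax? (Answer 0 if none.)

$42,820

Regular income tax:
  $206,000 × 10% = $20,600
  $317,000 × 21% = $66,570
  $43,000 × 32% = $13,760
  → $100,930
  Less energy credit $29,000 → $71,930

Alternative minimum tax:
  Adjusted income: $566,000 + $28,500 + $7,000 + $36,000 = $637,500
  Exemption: 20% × ($637,500 − $263,000) = $74,900 ≥ $35,000, so the exemption is fully phased out
  Base: $637,500 − $0 = $637,500
  $637,500 × 18% = $114,750

Excess of alternative minimum tax over regular income tax: $114,750 − $71,930 = $42,820.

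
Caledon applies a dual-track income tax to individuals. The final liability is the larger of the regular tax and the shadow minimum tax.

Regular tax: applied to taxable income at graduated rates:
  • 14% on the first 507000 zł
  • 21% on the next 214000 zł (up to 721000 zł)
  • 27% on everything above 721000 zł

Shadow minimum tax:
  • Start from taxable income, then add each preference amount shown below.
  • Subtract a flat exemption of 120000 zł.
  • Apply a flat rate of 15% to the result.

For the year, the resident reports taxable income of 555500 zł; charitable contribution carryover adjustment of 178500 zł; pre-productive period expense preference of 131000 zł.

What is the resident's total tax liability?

Shadow minimum tax:
  Adjusted income: 555500 zł + 178500 zł + 131000 zł = 865000 zł
  Less exemption 120000 zł → base 745000 zł
  745000 zł × 15% = 111750 zł

Regular tax:
  507000 zł × 14% = 70980 zł
  48500 zł × 21% = 10185 zł
  → 81165 zł

111750 zł > 81165 zł, so the shadow minimum tax is the binding amount.

111750 zł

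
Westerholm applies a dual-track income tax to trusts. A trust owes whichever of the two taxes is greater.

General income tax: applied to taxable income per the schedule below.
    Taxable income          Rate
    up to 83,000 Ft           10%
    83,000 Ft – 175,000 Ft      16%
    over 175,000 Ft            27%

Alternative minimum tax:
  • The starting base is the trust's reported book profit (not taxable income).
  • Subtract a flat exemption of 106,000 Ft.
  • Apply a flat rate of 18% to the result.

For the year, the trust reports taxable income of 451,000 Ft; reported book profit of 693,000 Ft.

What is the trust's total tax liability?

Alternative minimum tax:
  Base (reported book profit): 693,000 Ft
  Less exemption 106,000 Ft → base 587,000 Ft
  587,000 Ft × 18% = 105,660 Ft

General income tax:
  83,000 Ft × 10% = 8,300 Ft
  92,000 Ft × 16% = 14,720 Ft
  276,000 Ft × 27% = 74,520 Ft
  → 97,540 Ft

105,660 Ft > 97,540 Ft, so the alternative minimum tax is the binding amount.

105,660 Ft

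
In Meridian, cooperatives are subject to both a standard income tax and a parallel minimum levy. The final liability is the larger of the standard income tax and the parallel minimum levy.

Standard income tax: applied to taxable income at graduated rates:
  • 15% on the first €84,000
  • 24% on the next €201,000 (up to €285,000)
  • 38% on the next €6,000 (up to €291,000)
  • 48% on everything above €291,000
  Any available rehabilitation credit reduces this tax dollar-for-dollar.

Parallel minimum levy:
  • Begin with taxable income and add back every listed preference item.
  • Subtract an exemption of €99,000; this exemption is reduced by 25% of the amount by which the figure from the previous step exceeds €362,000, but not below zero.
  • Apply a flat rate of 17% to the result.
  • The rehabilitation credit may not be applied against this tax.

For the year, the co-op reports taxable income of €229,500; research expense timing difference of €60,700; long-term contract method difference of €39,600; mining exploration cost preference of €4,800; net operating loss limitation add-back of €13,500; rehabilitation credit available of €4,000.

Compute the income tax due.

€43,520

Parallel minimum levy:
  Adjusted income: €229,500 + €60,700 + €39,600 + €4,800 + €13,500 = €348,100
  Exemption: €348,100 ≤ €362,000, so full €99,000 applies
  Base: €348,100 − €99,000 = €249,100
  €249,100 × 17% = €42,347

Standard income tax:
  €84,000 × 15% = €12,600
  €145,500 × 24% = €34,920
  → €47,520
  Less rehabilitation credit €4,000 → €43,520

€43,520 > €42,347, so the standard income tax governs.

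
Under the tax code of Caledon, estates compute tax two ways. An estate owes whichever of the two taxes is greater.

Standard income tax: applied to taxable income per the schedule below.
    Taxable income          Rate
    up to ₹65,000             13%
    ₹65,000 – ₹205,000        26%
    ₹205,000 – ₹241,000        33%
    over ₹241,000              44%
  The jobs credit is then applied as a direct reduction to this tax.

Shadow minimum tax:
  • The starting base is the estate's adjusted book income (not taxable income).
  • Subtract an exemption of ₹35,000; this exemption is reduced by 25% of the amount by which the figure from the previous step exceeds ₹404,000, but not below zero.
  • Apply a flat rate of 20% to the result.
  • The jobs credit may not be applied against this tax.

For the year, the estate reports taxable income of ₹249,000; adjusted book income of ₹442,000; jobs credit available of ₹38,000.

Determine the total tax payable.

Shadow minimum tax:
  Base (adjusted book income): ₹442,000
  Exemption: ₹35,000 − 25% × (₹442,000 − ₹404,000) = ₹35,000 − ₹9,500 = ₹25,500
  Base: ₹442,000 − ₹25,500 = ₹416,500
  ₹416,500 × 20% = ₹83,300

Standard income tax:
  ₹65,000 × 13% = ₹8,450
  ₹140,000 × 26% = ₹36,400
  ₹36,000 × 33% = ₹11,880
  ₹8,000 × 44% = ₹3,520
  → ₹60,250
  Less jobs credit ₹38,000 → ₹22,250

₹83,300 > ₹22,250, so the shadow minimum tax is the binding amount.

₹83,300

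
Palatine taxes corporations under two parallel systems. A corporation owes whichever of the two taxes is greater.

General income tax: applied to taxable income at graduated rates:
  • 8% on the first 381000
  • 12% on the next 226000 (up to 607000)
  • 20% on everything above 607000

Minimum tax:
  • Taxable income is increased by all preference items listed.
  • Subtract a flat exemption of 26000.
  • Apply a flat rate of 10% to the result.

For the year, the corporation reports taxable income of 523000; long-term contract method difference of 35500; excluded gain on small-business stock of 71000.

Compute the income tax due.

Minimum tax:
  Adjusted income: 523000 + 35500 + 71000 = 629500
  Less exemption 26000 → base 603500
  603500 × 10% = 60350

General income tax:
  381000 × 8% = 30480
  142000 × 12% = 17040
  → 47520

60350 > 47520, so the minimum tax is the binding amount.

60350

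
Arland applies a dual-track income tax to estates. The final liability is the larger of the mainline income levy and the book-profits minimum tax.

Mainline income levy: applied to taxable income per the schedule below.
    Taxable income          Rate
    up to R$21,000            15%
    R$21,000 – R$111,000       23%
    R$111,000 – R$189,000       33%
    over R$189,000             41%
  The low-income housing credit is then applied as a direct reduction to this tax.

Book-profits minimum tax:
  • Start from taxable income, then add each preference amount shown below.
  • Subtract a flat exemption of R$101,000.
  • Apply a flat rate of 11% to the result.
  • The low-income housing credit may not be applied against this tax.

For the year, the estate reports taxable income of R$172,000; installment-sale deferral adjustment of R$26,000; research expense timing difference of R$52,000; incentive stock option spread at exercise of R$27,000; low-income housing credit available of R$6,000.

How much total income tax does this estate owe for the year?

R$37,980

Book-profits minimum tax:
  Adjusted income: R$172,000 + R$26,000 + R$52,000 + R$27,000 = R$277,000
  Less exemption R$101,000 → base R$176,000
  R$176,000 × 11% = R$19,360

Mainline income levy:
  R$21,000 × 15% = R$3,150
  R$90,000 × 23% = R$20,700
  R$61,000 × 33% = R$20,130
  → R$43,980
  Less low-income housing credit R$6,000 → R$37,980

R$37,980 > R$19,360, so the mainline income levy governs.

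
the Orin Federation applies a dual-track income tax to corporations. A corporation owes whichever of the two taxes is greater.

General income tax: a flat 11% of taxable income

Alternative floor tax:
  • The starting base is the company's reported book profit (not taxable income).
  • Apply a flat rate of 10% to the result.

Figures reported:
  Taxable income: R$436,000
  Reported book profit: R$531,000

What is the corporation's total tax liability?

Alternative floor tax:
  Base (reported book profit): R$531,000
  R$531,000 × 10% = R$53,100

General income tax:
  R$436,000 × 11% = R$47,960

R$53,100 > R$47,960, so the alternative floor tax is the binding amount.

R$53,100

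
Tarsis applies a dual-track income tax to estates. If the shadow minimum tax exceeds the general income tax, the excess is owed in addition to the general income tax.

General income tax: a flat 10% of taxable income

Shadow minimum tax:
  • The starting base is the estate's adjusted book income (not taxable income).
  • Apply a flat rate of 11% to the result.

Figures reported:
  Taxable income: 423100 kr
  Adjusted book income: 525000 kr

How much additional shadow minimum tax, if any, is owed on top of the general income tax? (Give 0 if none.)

15440 kr

Shadow minimum tax:
  Base (adjusted book income): 525000 kr
  525000 kr × 11% = 57750 kr

General income tax:
  423100 kr × 10% = 42310 kr

Excess of shadow minimum tax over general income tax: 57750 kr − 42310 kr = 15440 kr.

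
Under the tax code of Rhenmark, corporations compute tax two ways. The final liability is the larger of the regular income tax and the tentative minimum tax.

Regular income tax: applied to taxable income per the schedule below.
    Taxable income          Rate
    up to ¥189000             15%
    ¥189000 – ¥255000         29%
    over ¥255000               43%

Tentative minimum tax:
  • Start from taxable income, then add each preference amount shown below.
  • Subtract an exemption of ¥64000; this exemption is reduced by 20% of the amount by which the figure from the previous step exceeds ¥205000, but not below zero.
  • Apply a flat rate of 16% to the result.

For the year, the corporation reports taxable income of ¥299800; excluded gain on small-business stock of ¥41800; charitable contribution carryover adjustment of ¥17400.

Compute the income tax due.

¥66754

Tentative minimum tax:
  Adjusted income: ¥299800 + ¥41800 + ¥17400 = ¥359000
  Exemption: ¥64000 − 20% × (¥359000 − ¥205000) = ¥64000 − ¥30800 = ¥33200
  Base: ¥359000 − ¥33200 = ¥325800
  ¥325800 × 16% = ¥52128

Regular income tax:
  ¥189000 × 15% = ¥28350
  ¥66000 × 29% = ¥19140
  ¥44800 × 43% = ¥19264
  → ¥66754

¥66754 > ¥52128, so the regular income tax governs.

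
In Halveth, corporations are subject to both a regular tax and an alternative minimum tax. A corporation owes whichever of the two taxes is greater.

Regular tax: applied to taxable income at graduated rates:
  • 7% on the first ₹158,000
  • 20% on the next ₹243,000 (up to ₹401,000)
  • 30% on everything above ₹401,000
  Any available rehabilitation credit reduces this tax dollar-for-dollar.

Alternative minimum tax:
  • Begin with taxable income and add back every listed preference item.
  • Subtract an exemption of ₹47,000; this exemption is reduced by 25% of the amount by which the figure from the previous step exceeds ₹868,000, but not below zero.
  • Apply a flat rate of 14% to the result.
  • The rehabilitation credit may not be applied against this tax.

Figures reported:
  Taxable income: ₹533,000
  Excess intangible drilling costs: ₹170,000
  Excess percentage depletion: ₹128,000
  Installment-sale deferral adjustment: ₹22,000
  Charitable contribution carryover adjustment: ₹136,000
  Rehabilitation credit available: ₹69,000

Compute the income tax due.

₹136,115

Alternative minimum tax:
  Adjusted income: ₹533,000 + ₹170,000 + ₹128,000 + ₹22,000 + ₹136,000 = ₹989,000
  Exemption: ₹47,000 − 25% × (₹989,000 − ₹868,000) = ₹47,000 − ₹30,250 = ₹16,750
  Base: ₹989,000 − ₹16,750 = ₹972,250
  ₹972,250 × 14% = ₹136,115

Regular tax:
  ₹158,000 × 7% = ₹11,060
  ₹243,000 × 20% = ₹48,600
  ₹132,000 × 30% = ₹39,600
  → ₹99,260
  Less rehabilitation credit ₹69,000 → ₹30,260

₹136,115 > ₹30,260, so the alternative minimum tax is the binding amount.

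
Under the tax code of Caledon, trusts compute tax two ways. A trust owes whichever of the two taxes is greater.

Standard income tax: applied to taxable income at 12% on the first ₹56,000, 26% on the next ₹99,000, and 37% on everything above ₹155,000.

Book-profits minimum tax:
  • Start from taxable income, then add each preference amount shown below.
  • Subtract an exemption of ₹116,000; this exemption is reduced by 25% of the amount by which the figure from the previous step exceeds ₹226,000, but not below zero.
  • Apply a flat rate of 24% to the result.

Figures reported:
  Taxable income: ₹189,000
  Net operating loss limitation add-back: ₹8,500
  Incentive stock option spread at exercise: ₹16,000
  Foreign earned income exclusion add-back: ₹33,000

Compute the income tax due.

₹45,040

Book-profits minimum tax:
  Adjusted income: ₹189,000 + ₹8,500 + ₹16,000 + ₹33,000 = ₹246,500
  Exemption: ₹116,000 − 25% × (₹246,500 − ₹226,000) = ₹116,000 − ₹5,125 = ₹110,875
  Base: ₹246,500 − ₹110,875 = ₹135,625
  ₹135,625 × 24% = ₹32,550

Standard income tax:
  ₹56,000 × 12% = ₹6,720
  ₹99,000 × 26% = ₹25,740
  ₹34,000 × 37% = ₹12,580
  → ₹45,040

₹45,040 > ₹32,550, so the standard income tax governs.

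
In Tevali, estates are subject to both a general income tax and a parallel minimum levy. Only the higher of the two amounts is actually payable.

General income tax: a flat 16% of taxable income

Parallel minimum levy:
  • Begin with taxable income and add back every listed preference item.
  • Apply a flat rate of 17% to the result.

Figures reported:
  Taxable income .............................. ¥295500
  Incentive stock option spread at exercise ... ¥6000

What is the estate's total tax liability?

General income tax:
  ¥295500 × 16% = ¥47280

Parallel minimum levy:
  Adjusted income: ¥295500 + ¥6000 = ¥301500
  ¥301500 × 17% = ¥51255

¥51255 > ¥47280, so the parallel minimum levy is the binding amount.

¥51255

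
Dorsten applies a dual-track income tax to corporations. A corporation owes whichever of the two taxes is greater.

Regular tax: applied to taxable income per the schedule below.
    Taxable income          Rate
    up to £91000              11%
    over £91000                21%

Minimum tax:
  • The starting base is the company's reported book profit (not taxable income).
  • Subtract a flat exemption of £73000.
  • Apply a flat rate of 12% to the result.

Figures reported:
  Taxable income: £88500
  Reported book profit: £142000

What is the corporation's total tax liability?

£9735

Minimum tax:
  Base (reported book profit): £142000
  Less exemption £73000 → base £69000
  £69000 × 12% = £8280

Regular tax:
  £88500 × 11% = £9735

£9735 > £8280, so the regular tax governs.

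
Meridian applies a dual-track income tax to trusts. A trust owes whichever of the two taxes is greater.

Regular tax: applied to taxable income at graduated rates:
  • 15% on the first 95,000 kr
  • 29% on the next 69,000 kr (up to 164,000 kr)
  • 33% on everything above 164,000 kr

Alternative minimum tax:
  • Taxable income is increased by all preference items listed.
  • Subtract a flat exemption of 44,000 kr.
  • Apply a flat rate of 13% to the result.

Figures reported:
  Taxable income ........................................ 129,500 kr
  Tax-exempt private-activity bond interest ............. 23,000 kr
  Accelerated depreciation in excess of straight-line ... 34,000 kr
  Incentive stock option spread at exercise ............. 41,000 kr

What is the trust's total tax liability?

Alternative minimum tax:
  Adjusted income: 129,500 kr + 23,000 kr + 34,000 kr + 41,000 kr = 227,500 kr
  Less exemption 44,000 kr → base 183,500 kr
  183,500 kr × 13% = 23,855 kr

Regular tax:
  95,000 kr × 15% = 14,250 kr
  34,500 kr × 29% = 10,005 kr
  → 24,255 kr

24,255 kr > 23,855 kr, so the regular tax governs.

24,255 kr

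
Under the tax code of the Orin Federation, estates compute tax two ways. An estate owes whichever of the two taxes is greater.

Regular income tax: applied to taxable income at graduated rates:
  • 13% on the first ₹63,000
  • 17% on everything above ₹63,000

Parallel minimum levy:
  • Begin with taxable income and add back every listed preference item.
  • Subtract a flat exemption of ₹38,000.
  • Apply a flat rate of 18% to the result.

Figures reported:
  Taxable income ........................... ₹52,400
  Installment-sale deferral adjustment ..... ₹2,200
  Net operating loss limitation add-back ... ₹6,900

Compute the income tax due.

₹6,812

Parallel minimum levy:
  Adjusted income: ₹52,400 + ₹2,200 + ₹6,900 = ₹61,500
  Less exemption ₹38,000 → base ₹23,500
  ₹23,500 × 18% = ₹4,230

Regular income tax:
  ₹52,400 × 13% = ₹6,812

₹6,812 > ₹4,230, so the regular income tax governs.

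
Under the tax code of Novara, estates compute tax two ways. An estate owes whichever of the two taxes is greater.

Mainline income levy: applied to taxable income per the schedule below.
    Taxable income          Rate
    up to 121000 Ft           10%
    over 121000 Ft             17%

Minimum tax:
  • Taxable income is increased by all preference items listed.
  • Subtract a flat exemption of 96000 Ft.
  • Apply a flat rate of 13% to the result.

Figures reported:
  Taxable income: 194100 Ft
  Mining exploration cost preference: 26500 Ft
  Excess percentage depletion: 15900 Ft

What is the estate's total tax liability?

Minimum tax:
  Adjusted income: 194100 Ft + 26500 Ft + 15900 Ft = 236500 Ft
  Less exemption 96000 Ft → base 140500 Ft
  140500 Ft × 13% = 18265 Ft

Mainline income levy:
  121000 Ft × 10% = 12100 Ft
  73100 Ft × 17% = 12427 Ft
  → 24527 Ft

24527 Ft > 18265 Ft, so the mainline income levy governs.

24527 Ft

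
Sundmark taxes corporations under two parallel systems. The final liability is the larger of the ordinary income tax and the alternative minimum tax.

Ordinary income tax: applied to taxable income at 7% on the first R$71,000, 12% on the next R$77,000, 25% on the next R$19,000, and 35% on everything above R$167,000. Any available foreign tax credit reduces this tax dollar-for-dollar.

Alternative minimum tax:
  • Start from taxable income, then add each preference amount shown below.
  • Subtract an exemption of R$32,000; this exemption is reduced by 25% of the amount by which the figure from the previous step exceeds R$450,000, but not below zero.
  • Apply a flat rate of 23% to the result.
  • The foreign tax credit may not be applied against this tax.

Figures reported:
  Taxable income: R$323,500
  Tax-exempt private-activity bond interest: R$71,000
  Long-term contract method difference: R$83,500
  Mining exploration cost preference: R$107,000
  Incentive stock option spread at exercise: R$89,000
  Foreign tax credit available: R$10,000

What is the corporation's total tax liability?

Alternative minimum tax:
  Adjusted income: R$323,500 + R$71,000 + R$83,500 + R$107,000 + R$89,000 = R$674,000
  Exemption: 25% × (R$674,000 − R$450,000) = R$56,000 ≥ R$32,000, so the exemption is fully phased out
  Base: R$674,000 − R$0 = R$674,000
  R$674,000 × 23% = R$155,020

Ordinary income tax:
  R$71,000 × 7% = R$4,970
  R$77,000 × 12% = R$9,240
  R$19,000 × 25% = R$4,750
  R$156,500 × 35% = R$54,775
  → R$73,735
  Less foreign tax credit R$10,000 → R$63,735

R$155,020 > R$63,735, so the alternative minimum tax is the binding amount.

R$155,020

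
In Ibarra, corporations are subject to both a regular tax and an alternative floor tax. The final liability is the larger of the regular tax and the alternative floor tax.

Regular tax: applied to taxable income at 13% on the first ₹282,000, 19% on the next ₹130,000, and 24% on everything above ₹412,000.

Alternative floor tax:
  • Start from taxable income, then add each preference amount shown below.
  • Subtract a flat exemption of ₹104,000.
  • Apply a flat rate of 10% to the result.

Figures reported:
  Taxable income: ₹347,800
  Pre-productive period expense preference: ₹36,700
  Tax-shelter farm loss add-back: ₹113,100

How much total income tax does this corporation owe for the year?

Alternative floor tax:
  Adjusted income: ₹347,800 + ₹36,700 + ₹113,100 = ₹497,600
  Less exemption ₹104,000 → base ₹393,600
  ₹393,600 × 10% = ₹39,360

Regular tax:
  ₹282,000 × 13% = ₹36,660
  ₹65,800 × 19% = ₹12,502
  → ₹49,162

₹49,162 > ₹39,360, so the regular tax governs.

₹49,162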